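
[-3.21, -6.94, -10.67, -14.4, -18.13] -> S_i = -3.21 + -3.73*i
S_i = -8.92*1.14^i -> [-8.92, -10.17, -11.59, -13.22, -15.07]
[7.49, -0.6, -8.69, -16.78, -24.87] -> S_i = 7.49 + -8.09*i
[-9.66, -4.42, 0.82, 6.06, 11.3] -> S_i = -9.66 + 5.24*i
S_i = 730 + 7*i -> [730, 737, 744, 751, 758]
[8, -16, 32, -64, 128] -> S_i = 8*-2^i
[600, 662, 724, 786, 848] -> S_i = 600 + 62*i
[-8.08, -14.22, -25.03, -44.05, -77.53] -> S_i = -8.08*1.76^i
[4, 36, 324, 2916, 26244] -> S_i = 4*9^i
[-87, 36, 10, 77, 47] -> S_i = Random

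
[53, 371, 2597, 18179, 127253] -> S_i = 53*7^i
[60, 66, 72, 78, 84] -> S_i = 60 + 6*i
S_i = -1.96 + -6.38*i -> [-1.96, -8.34, -14.72, -21.1, -27.48]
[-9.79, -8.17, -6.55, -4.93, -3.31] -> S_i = -9.79 + 1.62*i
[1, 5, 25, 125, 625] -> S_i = 1*5^i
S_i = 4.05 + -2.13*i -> [4.05, 1.92, -0.21, -2.34, -4.47]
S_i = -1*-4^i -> [-1, 4, -16, 64, -256]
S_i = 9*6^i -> [9, 54, 324, 1944, 11664]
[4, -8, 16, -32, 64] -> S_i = 4*-2^i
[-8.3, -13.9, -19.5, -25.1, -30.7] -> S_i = -8.30 + -5.60*i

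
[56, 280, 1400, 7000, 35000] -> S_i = 56*5^i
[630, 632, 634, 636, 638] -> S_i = 630 + 2*i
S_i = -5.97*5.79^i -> [-5.97, -34.57, -200.14, -1158.8, -6709.48]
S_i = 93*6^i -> [93, 558, 3348, 20088, 120528]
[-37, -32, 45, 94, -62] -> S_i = Random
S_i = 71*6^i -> [71, 426, 2556, 15336, 92016]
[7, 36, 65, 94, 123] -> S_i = 7 + 29*i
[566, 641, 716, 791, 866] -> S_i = 566 + 75*i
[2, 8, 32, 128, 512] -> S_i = 2*4^i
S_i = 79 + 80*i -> [79, 159, 239, 319, 399]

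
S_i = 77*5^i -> [77, 385, 1925, 9625, 48125]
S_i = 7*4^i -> [7, 28, 112, 448, 1792]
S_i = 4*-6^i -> [4, -24, 144, -864, 5184]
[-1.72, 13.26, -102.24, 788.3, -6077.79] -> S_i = -1.72*(-7.71)^i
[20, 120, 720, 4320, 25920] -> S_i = 20*6^i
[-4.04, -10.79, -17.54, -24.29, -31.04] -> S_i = -4.04 + -6.75*i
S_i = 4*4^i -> [4, 16, 64, 256, 1024]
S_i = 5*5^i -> [5, 25, 125, 625, 3125]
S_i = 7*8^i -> [7, 56, 448, 3584, 28672]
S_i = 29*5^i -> [29, 145, 725, 3625, 18125]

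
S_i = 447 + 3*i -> [447, 450, 453, 456, 459]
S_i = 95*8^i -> [95, 760, 6080, 48640, 389120]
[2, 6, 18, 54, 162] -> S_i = 2*3^i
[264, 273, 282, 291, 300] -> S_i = 264 + 9*i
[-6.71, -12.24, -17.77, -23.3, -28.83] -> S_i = -6.71 + -5.53*i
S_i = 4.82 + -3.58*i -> [4.82, 1.24, -2.34, -5.92, -9.5]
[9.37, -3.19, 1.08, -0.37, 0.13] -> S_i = 9.37*(-0.34)^i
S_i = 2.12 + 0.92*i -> [2.12, 3.04, 3.96, 4.88, 5.8]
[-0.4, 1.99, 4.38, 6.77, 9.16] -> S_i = -0.40 + 2.39*i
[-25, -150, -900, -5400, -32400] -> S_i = -25*6^i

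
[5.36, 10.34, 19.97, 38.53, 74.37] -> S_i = 5.36*1.93^i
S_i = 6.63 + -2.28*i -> [6.63, 4.35, 2.07, -0.21, -2.49]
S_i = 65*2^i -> [65, 130, 260, 520, 1040]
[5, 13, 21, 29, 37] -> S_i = 5 + 8*i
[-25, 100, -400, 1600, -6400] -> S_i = -25*-4^i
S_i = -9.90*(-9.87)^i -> [-9.9, 97.71, -964.43, 9518.9, -93951.52]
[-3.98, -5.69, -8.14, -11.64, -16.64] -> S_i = -3.98*1.43^i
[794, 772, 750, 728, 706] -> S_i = 794 + -22*i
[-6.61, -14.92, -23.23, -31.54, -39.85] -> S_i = -6.61 + -8.31*i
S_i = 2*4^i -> [2, 8, 32, 128, 512]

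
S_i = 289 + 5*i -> [289, 294, 299, 304, 309]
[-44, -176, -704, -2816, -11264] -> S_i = -44*4^i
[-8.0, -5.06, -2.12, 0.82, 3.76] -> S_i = -8.00 + 2.94*i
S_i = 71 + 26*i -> [71, 97, 123, 149, 175]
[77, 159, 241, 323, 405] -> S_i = 77 + 82*i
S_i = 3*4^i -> [3, 12, 48, 192, 768]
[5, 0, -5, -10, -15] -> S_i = 5 + -5*i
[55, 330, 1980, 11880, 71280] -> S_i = 55*6^i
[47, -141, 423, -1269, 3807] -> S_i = 47*-3^i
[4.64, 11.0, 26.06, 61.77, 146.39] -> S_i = 4.64*2.37^i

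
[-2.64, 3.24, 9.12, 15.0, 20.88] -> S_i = -2.64 + 5.88*i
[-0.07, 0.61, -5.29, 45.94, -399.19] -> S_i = -0.07*(-8.69)^i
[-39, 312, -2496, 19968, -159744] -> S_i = -39*-8^i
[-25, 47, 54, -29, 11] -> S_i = Random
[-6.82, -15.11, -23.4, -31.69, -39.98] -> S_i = -6.82 + -8.29*i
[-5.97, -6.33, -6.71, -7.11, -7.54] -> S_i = -5.97*1.06^i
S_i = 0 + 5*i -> [0, 5, 10, 15, 20]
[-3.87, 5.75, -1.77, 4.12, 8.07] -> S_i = Random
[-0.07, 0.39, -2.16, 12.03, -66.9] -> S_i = -0.07*(-5.56)^i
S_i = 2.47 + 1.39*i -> [2.47, 3.86, 5.25, 6.64, 8.03]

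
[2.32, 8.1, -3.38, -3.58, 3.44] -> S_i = Random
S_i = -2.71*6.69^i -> [-2.71, -18.13, -121.29, -811.42, -5428.42]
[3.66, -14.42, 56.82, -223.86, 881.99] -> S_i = 3.66*(-3.94)^i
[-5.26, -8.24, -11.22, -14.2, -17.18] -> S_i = -5.26 + -2.98*i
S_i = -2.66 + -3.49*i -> [-2.66, -6.15, -9.64, -13.13, -16.62]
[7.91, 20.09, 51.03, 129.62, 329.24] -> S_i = 7.91*2.54^i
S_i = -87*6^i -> [-87, -522, -3132, -18792, -112752]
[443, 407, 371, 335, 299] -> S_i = 443 + -36*i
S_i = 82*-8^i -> [82, -656, 5248, -41984, 335872]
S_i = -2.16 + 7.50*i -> [-2.16, 5.34, 12.84, 20.34, 27.84]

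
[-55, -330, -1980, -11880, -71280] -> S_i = -55*6^i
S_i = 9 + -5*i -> [9, 4, -1, -6, -11]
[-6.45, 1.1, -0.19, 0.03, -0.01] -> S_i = -6.45*(-0.17)^i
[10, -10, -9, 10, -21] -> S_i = Random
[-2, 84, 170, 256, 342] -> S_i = -2 + 86*i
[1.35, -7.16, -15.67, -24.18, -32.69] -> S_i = 1.35 + -8.51*i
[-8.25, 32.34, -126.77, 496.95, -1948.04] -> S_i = -8.25*(-3.92)^i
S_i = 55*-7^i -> [55, -385, 2695, -18865, 132055]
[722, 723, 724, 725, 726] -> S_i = 722 + 1*i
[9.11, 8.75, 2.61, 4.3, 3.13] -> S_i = Random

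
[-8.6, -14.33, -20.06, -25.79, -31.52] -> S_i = -8.60 + -5.73*i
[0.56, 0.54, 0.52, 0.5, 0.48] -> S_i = 0.56*0.96^i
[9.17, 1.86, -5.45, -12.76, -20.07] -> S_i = 9.17 + -7.31*i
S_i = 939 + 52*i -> [939, 991, 1043, 1095, 1147]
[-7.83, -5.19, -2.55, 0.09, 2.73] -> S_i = -7.83 + 2.64*i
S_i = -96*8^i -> [-96, -768, -6144, -49152, -393216]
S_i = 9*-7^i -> [9, -63, 441, -3087, 21609]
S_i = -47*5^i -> [-47, -235, -1175, -5875, -29375]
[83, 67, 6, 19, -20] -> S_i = Random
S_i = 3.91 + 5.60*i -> [3.91, 9.51, 15.11, 20.71, 26.31]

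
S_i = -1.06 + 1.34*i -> [-1.06, 0.28, 1.62, 2.96, 4.3]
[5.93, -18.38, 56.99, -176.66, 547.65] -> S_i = 5.93*(-3.10)^i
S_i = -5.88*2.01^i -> [-5.88, -11.82, -23.76, -47.75, -95.98]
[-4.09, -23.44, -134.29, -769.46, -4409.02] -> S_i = -4.09*5.73^i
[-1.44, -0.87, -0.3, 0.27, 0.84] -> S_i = -1.44 + 0.57*i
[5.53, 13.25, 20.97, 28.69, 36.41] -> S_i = 5.53 + 7.72*i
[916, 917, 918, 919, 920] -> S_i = 916 + 1*i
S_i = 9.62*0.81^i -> [9.62, 7.79, 6.31, 5.11, 4.14]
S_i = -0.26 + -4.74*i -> [-0.26, -5.0, -9.74, -14.48, -19.22]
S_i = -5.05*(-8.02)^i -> [-5.05, 40.5, -324.82, 2605.04, -20892.42]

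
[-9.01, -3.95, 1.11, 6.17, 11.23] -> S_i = -9.01 + 5.06*i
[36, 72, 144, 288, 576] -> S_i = 36*2^i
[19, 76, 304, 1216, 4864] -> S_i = 19*4^i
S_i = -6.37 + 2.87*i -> [-6.37, -3.5, -0.63, 2.24, 5.11]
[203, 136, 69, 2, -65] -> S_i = 203 + -67*i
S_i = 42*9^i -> [42, 378, 3402, 30618, 275562]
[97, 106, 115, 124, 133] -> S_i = 97 + 9*i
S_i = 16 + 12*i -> [16, 28, 40, 52, 64]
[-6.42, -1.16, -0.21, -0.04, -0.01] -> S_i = -6.42*0.18^i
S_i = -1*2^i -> [-1, -2, -4, -8, -16]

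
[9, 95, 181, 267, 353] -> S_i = 9 + 86*i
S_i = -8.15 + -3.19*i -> [-8.15, -11.34, -14.53, -17.72, -20.91]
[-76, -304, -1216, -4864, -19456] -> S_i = -76*4^i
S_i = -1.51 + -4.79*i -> [-1.51, -6.3, -11.09, -15.88, -20.67]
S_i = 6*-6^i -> [6, -36, 216, -1296, 7776]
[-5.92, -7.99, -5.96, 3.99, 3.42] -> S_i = Random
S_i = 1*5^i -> [1, 5, 25, 125, 625]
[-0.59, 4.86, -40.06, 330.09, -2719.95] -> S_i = -0.59*(-8.24)^i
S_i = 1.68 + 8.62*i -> [1.68, 10.3, 18.92, 27.54, 36.16]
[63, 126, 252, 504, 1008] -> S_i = 63*2^i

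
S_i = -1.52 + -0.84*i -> [-1.52, -2.36, -3.2, -4.04, -4.88]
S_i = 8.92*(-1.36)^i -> [8.92, -12.13, 16.5, -22.44, 30.52]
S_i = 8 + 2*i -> [8, 10, 12, 14, 16]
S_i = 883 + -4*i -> [883, 879, 875, 871, 867]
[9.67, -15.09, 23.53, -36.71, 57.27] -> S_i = 9.67*(-1.56)^i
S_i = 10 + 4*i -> [10, 14, 18, 22, 26]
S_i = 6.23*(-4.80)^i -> [6.23, -29.9, 143.54, -688.99, 3307.14]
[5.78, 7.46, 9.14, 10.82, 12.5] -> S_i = 5.78 + 1.68*i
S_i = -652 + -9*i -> [-652, -661, -670, -679, -688]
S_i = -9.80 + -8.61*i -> [-9.8, -18.41, -27.02, -35.63, -44.24]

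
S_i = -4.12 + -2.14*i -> [-4.12, -6.26, -8.4, -10.54, -12.68]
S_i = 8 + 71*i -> [8, 79, 150, 221, 292]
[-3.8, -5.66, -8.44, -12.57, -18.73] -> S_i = -3.80*1.49^i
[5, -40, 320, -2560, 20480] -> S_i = 5*-8^i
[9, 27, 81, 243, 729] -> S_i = 9*3^i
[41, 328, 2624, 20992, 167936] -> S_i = 41*8^i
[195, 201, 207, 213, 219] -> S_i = 195 + 6*i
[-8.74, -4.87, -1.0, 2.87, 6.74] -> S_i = -8.74 + 3.87*i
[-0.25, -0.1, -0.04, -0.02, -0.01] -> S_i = -0.25*0.40^i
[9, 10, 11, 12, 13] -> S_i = 9 + 1*i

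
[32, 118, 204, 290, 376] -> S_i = 32 + 86*i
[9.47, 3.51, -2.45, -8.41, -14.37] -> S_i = 9.47 + -5.96*i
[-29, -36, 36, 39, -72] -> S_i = Random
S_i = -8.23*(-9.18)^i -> [-8.23, 75.55, -693.56, 6366.9, -58448.12]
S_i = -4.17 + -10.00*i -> [-4.17, -14.17, -24.17, -34.17, -44.17]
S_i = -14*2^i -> [-14, -28, -56, -112, -224]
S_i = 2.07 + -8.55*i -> [2.07, -6.48, -15.03, -23.58, -32.13]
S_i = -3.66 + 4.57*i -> [-3.66, 0.91, 5.48, 10.05, 14.62]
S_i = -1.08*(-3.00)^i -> [-1.08, 3.24, -9.72, 29.16, -87.48]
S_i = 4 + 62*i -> [4, 66, 128, 190, 252]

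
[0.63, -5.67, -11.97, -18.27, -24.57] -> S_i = 0.63 + -6.30*i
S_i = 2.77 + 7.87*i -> [2.77, 10.64, 18.51, 26.38, 34.25]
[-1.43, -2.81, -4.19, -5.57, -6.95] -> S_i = -1.43 + -1.38*i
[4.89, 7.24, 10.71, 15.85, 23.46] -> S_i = 4.89*1.48^i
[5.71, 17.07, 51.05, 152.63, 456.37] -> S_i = 5.71*2.99^i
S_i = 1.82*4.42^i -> [1.82, 8.04, 35.56, 157.16, 694.64]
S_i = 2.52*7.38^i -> [2.52, 18.6, 137.25, 1012.91, 7475.25]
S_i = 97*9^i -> [97, 873, 7857, 70713, 636417]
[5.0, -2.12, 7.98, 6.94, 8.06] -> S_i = Random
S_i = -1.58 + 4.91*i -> [-1.58, 3.33, 8.24, 13.15, 18.06]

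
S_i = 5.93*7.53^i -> [5.93, 44.65, 336.24, 2531.86, 19064.9]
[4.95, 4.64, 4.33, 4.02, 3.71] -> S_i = 4.95 + -0.31*i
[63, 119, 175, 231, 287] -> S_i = 63 + 56*i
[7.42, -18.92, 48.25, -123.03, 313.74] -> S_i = 7.42*(-2.55)^i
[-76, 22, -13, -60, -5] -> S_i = Random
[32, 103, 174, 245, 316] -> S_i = 32 + 71*i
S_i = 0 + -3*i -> [0, -3, -6, -9, -12]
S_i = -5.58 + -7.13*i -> [-5.58, -12.71, -19.84, -26.97, -34.1]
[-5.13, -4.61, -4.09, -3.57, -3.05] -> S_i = -5.13 + 0.52*i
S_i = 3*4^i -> [3, 12, 48, 192, 768]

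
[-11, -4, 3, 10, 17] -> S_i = -11 + 7*i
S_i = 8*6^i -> [8, 48, 288, 1728, 10368]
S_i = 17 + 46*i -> [17, 63, 109, 155, 201]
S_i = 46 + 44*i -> [46, 90, 134, 178, 222]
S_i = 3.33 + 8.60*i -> [3.33, 11.93, 20.53, 29.13, 37.73]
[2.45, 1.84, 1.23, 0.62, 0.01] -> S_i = 2.45 + -0.61*i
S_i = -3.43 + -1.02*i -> [-3.43, -4.45, -5.47, -6.49, -7.51]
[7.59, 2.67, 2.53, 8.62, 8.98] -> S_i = Random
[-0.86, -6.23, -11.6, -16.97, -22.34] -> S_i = -0.86 + -5.37*i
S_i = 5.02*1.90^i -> [5.02, 9.54, 18.12, 34.43, 65.42]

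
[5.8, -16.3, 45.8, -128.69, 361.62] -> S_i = 5.80*(-2.81)^i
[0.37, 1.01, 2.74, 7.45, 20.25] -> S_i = 0.37*2.72^i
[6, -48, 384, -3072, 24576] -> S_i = 6*-8^i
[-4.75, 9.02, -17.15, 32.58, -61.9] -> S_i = -4.75*(-1.90)^i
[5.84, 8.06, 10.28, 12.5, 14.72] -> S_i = 5.84 + 2.22*i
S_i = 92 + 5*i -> [92, 97, 102, 107, 112]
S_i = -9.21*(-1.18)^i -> [-9.21, 10.87, -12.82, 15.13, -17.86]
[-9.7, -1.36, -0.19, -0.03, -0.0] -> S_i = -9.70*0.14^i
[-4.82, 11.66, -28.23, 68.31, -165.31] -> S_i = -4.82*(-2.42)^i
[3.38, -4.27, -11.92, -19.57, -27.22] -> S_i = 3.38 + -7.65*i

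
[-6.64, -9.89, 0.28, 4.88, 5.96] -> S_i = Random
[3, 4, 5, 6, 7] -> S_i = 3 + 1*i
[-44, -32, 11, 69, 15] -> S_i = Random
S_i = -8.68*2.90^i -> [-8.68, -25.17, -73.0, -211.7, -613.92]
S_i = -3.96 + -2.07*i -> [-3.96, -6.03, -8.1, -10.17, -12.24]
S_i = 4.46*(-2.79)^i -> [4.46, -12.44, 34.72, -96.86, 270.24]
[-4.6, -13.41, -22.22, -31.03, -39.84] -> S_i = -4.60 + -8.81*i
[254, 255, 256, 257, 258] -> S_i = 254 + 1*i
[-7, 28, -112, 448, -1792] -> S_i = -7*-4^i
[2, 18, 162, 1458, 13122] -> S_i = 2*9^i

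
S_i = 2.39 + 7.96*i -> [2.39, 10.35, 18.31, 26.27, 34.23]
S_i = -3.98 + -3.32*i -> [-3.98, -7.3, -10.62, -13.94, -17.26]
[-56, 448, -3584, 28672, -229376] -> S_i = -56*-8^i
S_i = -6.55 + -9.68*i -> [-6.55, -16.23, -25.91, -35.59, -45.27]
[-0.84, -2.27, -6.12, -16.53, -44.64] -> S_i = -0.84*2.70^i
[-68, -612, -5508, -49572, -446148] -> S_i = -68*9^i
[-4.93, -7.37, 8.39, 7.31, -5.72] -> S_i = Random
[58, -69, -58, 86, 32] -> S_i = Random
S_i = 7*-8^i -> [7, -56, 448, -3584, 28672]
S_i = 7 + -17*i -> [7, -10, -27, -44, -61]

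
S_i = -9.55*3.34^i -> [-9.55, -31.9, -106.54, -355.83, -1188.47]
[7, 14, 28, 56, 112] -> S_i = 7*2^i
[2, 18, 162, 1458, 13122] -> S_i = 2*9^i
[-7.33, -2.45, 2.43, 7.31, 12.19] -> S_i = -7.33 + 4.88*i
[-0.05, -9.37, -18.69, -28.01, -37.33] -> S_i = -0.05 + -9.32*i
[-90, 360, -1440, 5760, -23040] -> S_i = -90*-4^i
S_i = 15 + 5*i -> [15, 20, 25, 30, 35]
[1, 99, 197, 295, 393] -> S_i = 1 + 98*i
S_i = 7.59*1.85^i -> [7.59, 14.04, 25.98, 48.06, 88.91]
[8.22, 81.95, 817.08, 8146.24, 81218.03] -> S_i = 8.22*9.97^i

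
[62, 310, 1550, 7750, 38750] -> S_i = 62*5^i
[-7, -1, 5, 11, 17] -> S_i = -7 + 6*i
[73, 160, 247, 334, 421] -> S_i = 73 + 87*i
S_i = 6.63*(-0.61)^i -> [6.63, -4.04, 2.47, -1.5, 0.92]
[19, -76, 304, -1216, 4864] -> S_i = 19*-4^i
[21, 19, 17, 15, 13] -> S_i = 21 + -2*i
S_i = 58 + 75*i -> [58, 133, 208, 283, 358]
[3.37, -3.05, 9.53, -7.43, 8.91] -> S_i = Random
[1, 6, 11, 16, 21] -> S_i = 1 + 5*i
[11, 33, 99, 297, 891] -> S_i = 11*3^i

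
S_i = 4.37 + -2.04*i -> [4.37, 2.33, 0.29, -1.75, -3.79]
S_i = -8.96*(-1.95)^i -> [-8.96, 17.47, -34.07, 66.44, -129.55]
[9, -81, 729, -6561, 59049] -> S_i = 9*-9^i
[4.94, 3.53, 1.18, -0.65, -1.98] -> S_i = Random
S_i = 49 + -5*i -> [49, 44, 39, 34, 29]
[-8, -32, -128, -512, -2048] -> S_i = -8*4^i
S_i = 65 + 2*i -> [65, 67, 69, 71, 73]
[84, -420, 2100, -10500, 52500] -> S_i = 84*-5^i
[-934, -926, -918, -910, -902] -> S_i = -934 + 8*i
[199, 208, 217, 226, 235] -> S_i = 199 + 9*i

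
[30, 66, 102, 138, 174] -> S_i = 30 + 36*i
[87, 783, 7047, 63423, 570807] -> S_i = 87*9^i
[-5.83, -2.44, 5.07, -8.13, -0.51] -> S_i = Random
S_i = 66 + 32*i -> [66, 98, 130, 162, 194]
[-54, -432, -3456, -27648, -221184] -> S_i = -54*8^i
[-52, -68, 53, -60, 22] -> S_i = Random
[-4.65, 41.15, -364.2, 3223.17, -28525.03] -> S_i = -4.65*(-8.85)^i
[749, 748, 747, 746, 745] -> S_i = 749 + -1*i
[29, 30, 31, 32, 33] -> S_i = 29 + 1*i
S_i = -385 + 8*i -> [-385, -377, -369, -361, -353]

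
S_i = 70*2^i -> [70, 140, 280, 560, 1120]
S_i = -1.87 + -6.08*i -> [-1.87, -7.95, -14.03, -20.11, -26.19]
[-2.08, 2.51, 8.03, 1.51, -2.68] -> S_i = Random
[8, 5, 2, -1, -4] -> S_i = 8 + -3*i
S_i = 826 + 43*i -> [826, 869, 912, 955, 998]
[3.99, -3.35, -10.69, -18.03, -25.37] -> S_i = 3.99 + -7.34*i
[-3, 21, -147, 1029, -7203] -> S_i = -3*-7^i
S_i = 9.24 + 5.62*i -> [9.24, 14.86, 20.48, 26.1, 31.72]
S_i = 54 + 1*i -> [54, 55, 56, 57, 58]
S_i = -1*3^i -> [-1, -3, -9, -27, -81]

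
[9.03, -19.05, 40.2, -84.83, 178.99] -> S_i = 9.03*(-2.11)^i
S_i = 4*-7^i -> [4, -28, 196, -1372, 9604]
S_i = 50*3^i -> [50, 150, 450, 1350, 4050]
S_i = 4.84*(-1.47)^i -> [4.84, -7.11, 10.46, -15.37, 22.6]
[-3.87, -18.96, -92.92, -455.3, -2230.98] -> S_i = -3.87*4.90^i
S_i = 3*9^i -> [3, 27, 243, 2187, 19683]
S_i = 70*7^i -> [70, 490, 3430, 24010, 168070]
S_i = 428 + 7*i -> [428, 435, 442, 449, 456]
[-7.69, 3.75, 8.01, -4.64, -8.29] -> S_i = Random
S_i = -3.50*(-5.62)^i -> [-3.5, 19.67, -110.55, 621.27, -3491.51]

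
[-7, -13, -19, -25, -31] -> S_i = -7 + -6*i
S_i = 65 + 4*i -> [65, 69, 73, 77, 81]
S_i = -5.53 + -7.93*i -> [-5.53, -13.46, -21.39, -29.32, -37.25]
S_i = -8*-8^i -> [-8, 64, -512, 4096, -32768]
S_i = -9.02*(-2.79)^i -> [-9.02, 25.17, -70.21, 195.89, -546.54]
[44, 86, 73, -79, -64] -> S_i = Random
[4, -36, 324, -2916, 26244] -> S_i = 4*-9^i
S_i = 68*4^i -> [68, 272, 1088, 4352, 17408]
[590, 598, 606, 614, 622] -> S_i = 590 + 8*i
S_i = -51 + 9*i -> [-51, -42, -33, -24, -15]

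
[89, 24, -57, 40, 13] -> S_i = Random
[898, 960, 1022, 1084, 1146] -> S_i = 898 + 62*i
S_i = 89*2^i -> [89, 178, 356, 712, 1424]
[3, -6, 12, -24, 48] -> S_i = 3*-2^i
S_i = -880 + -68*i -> [-880, -948, -1016, -1084, -1152]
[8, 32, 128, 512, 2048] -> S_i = 8*4^i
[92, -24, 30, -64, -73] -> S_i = Random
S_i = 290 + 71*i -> [290, 361, 432, 503, 574]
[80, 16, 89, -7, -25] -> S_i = Random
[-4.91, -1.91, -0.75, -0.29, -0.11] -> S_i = -4.91*0.39^i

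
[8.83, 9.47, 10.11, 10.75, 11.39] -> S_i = 8.83 + 0.64*i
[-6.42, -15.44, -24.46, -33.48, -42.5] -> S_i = -6.42 + -9.02*i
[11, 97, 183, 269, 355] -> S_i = 11 + 86*i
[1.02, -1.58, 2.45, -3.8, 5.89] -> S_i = 1.02*(-1.55)^i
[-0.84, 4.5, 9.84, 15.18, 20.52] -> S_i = -0.84 + 5.34*i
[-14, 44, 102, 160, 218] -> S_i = -14 + 58*i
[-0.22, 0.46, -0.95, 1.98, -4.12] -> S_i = -0.22*(-2.08)^i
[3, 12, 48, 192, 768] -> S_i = 3*4^i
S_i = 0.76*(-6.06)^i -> [0.76, -4.61, 27.91, -169.13, 1024.95]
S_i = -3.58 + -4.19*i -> [-3.58, -7.77, -11.96, -16.15, -20.34]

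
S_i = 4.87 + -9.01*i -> [4.87, -4.14, -13.15, -22.16, -31.17]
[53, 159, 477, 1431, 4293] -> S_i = 53*3^i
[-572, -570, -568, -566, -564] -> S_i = -572 + 2*i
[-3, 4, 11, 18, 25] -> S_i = -3 + 7*i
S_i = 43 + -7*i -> [43, 36, 29, 22, 15]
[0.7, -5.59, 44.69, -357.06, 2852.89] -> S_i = 0.70*(-7.99)^i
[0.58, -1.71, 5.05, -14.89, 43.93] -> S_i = 0.58*(-2.95)^i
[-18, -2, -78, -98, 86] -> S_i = Random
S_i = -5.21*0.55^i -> [-5.21, -2.87, -1.58, -0.87, -0.48]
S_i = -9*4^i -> [-9, -36, -144, -576, -2304]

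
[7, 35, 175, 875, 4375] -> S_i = 7*5^i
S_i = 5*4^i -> [5, 20, 80, 320, 1280]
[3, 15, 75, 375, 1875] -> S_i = 3*5^i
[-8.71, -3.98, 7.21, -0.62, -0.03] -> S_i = Random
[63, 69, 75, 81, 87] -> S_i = 63 + 6*i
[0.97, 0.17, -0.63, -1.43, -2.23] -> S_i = 0.97 + -0.80*i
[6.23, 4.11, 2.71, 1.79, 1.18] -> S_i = 6.23*0.66^i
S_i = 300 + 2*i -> [300, 302, 304, 306, 308]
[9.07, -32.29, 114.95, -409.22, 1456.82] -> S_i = 9.07*(-3.56)^i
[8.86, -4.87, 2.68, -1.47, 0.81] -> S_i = 8.86*(-0.55)^i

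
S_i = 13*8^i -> [13, 104, 832, 6656, 53248]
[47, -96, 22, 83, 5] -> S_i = Random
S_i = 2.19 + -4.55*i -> [2.19, -2.36, -6.91, -11.46, -16.01]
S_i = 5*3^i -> [5, 15, 45, 135, 405]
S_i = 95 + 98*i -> [95, 193, 291, 389, 487]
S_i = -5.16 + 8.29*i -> [-5.16, 3.13, 11.42, 19.71, 28.0]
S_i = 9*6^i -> [9, 54, 324, 1944, 11664]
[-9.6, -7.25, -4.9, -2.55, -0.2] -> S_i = -9.60 + 2.35*i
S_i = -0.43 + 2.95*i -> [-0.43, 2.52, 5.47, 8.42, 11.37]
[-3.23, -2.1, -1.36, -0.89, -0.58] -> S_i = -3.23*0.65^i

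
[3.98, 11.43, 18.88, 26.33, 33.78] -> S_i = 3.98 + 7.45*i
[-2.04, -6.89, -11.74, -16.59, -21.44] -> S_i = -2.04 + -4.85*i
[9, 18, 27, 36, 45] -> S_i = 9 + 9*i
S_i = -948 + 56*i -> [-948, -892, -836, -780, -724]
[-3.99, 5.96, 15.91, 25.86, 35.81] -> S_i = -3.99 + 9.95*i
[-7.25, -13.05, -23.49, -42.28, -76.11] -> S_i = -7.25*1.80^i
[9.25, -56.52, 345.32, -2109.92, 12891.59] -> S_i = 9.25*(-6.11)^i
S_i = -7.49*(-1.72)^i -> [-7.49, 12.88, -22.16, 38.11, -65.55]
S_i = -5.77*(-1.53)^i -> [-5.77, 8.83, -13.51, 20.67, -31.62]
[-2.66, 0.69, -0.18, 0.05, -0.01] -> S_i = -2.66*(-0.26)^i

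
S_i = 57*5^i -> [57, 285, 1425, 7125, 35625]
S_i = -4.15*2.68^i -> [-4.15, -11.12, -29.81, -79.88, -214.09]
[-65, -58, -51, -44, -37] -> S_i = -65 + 7*i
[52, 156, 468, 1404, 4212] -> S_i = 52*3^i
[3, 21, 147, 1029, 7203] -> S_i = 3*7^i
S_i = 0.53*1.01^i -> [0.53, 0.54, 0.54, 0.55, 0.55]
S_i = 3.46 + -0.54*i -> [3.46, 2.92, 2.38, 1.84, 1.3]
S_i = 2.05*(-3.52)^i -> [2.05, -7.22, 25.4, -89.41, 314.72]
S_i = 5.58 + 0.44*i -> [5.58, 6.02, 6.46, 6.9, 7.34]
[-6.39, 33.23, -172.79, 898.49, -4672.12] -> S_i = -6.39*(-5.20)^i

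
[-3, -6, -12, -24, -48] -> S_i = -3*2^i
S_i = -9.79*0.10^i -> [-9.79, -0.98, -0.1, -0.01, -0.0]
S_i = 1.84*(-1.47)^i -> [1.84, -2.7, 3.98, -5.84, 8.59]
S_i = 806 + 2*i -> [806, 808, 810, 812, 814]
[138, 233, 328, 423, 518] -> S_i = 138 + 95*i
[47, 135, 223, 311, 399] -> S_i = 47 + 88*i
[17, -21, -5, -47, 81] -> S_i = Random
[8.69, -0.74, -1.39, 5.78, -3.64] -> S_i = Random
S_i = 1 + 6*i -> [1, 7, 13, 19, 25]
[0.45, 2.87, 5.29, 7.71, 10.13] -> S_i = 0.45 + 2.42*i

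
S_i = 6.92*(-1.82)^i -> [6.92, -12.59, 22.92, -41.72, 75.93]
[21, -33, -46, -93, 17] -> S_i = Random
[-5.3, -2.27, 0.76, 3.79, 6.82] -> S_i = -5.30 + 3.03*i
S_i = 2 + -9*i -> [2, -7, -16, -25, -34]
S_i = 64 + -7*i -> [64, 57, 50, 43, 36]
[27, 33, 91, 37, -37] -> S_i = Random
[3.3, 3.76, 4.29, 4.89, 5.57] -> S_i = 3.30*1.14^i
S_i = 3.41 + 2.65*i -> [3.41, 6.06, 8.71, 11.36, 14.01]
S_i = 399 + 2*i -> [399, 401, 403, 405, 407]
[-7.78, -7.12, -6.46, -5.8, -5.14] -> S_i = -7.78 + 0.66*i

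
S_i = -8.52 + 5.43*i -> [-8.52, -3.09, 2.34, 7.77, 13.2]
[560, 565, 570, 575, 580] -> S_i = 560 + 5*i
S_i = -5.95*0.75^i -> [-5.95, -4.46, -3.35, -2.51, -1.88]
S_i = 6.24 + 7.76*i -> [6.24, 14.0, 21.76, 29.52, 37.28]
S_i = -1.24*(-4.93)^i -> [-1.24, 6.11, -30.14, 148.58, -732.5]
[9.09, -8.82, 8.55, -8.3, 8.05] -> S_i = 9.09*(-0.97)^i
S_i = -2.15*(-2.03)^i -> [-2.15, 4.36, -8.86, 17.99, -36.51]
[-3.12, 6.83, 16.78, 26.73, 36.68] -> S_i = -3.12 + 9.95*i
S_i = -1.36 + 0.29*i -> [-1.36, -1.07, -0.78, -0.49, -0.2]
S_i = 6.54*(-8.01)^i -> [6.54, -52.39, 419.61, -3361.05, 26922.03]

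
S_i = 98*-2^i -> [98, -196, 392, -784, 1568]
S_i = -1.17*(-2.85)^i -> [-1.17, 3.33, -9.5, 27.08, -77.19]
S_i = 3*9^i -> [3, 27, 243, 2187, 19683]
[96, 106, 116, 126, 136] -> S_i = 96 + 10*i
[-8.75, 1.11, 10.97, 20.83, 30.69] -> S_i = -8.75 + 9.86*i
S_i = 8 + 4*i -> [8, 12, 16, 20, 24]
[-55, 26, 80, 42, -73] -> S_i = Random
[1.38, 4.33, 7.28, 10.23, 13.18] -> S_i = 1.38 + 2.95*i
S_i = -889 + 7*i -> [-889, -882, -875, -868, -861]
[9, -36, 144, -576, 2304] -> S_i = 9*-4^i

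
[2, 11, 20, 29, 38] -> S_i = 2 + 9*i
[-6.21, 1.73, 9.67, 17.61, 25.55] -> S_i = -6.21 + 7.94*i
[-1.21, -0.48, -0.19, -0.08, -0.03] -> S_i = -1.21*0.40^i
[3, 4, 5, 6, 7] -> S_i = 3 + 1*i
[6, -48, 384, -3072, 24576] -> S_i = 6*-8^i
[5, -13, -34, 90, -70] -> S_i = Random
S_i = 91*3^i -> [91, 273, 819, 2457, 7371]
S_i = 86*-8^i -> [86, -688, 5504, -44032, 352256]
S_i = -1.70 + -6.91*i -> [-1.7, -8.61, -15.52, -22.43, -29.34]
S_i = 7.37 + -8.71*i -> [7.37, -1.34, -10.05, -18.76, -27.47]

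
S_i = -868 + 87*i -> [-868, -781, -694, -607, -520]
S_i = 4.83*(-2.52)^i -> [4.83, -12.17, 30.67, -77.29, 194.78]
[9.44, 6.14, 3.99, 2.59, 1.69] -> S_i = 9.44*0.65^i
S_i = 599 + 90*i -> [599, 689, 779, 869, 959]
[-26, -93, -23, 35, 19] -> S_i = Random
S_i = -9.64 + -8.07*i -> [-9.64, -17.71, -25.78, -33.85, -41.92]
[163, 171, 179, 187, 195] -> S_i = 163 + 8*i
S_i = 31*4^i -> [31, 124, 496, 1984, 7936]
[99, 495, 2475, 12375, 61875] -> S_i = 99*5^i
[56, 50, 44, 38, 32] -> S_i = 56 + -6*i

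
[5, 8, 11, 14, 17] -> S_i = 5 + 3*i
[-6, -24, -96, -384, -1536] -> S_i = -6*4^i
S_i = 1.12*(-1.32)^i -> [1.12, -1.48, 1.95, -2.58, 3.4]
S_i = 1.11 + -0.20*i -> [1.11, 0.91, 0.71, 0.51, 0.31]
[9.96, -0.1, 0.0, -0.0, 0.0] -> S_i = 9.96*(-0.01)^i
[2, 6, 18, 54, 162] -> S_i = 2*3^i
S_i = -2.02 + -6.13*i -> [-2.02, -8.15, -14.28, -20.41, -26.54]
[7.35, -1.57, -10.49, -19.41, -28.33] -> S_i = 7.35 + -8.92*i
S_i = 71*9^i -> [71, 639, 5751, 51759, 465831]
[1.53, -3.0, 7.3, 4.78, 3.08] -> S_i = Random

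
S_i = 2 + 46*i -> [2, 48, 94, 140, 186]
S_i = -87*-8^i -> [-87, 696, -5568, 44544, -356352]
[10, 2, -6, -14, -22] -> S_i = 10 + -8*i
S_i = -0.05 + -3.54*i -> [-0.05, -3.59, -7.13, -10.67, -14.21]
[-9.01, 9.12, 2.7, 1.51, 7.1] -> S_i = Random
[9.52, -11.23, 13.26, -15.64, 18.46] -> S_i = 9.52*(-1.18)^i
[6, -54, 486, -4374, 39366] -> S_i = 6*-9^i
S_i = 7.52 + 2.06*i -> [7.52, 9.58, 11.64, 13.7, 15.76]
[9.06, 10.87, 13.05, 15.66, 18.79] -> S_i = 9.06*1.20^i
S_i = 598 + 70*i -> [598, 668, 738, 808, 878]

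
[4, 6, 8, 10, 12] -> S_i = 4 + 2*i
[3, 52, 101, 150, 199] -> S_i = 3 + 49*i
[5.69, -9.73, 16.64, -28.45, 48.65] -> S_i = 5.69*(-1.71)^i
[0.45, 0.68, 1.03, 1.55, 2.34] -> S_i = 0.45*1.51^i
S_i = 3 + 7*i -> [3, 10, 17, 24, 31]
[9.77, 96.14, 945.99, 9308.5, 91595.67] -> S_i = 9.77*9.84^i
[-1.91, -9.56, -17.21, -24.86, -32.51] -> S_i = -1.91 + -7.65*i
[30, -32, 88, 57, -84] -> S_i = Random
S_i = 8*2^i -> [8, 16, 32, 64, 128]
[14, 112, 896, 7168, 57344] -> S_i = 14*8^i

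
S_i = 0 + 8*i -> [0, 8, 16, 24, 32]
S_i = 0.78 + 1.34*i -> [0.78, 2.12, 3.46, 4.8, 6.14]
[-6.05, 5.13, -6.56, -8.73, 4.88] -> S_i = Random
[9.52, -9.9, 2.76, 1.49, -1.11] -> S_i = Random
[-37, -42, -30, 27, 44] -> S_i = Random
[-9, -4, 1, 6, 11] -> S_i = -9 + 5*i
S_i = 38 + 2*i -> [38, 40, 42, 44, 46]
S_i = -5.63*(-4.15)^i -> [-5.63, 23.36, -96.96, 402.4, -1669.94]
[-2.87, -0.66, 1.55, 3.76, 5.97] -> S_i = -2.87 + 2.21*i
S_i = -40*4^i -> [-40, -160, -640, -2560, -10240]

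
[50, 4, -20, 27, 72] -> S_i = Random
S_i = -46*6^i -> [-46, -276, -1656, -9936, -59616]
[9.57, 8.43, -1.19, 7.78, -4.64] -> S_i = Random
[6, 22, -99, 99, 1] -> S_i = Random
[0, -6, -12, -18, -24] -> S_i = 0 + -6*i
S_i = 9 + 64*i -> [9, 73, 137, 201, 265]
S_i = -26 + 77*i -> [-26, 51, 128, 205, 282]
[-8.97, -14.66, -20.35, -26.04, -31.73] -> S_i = -8.97 + -5.69*i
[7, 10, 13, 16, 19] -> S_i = 7 + 3*i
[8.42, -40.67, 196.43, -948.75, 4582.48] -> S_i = 8.42*(-4.83)^i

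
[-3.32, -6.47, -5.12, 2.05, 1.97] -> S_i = Random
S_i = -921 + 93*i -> [-921, -828, -735, -642, -549]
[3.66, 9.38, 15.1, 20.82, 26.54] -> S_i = 3.66 + 5.72*i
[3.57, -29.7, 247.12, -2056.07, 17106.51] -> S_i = 3.57*(-8.32)^i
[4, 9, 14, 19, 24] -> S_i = 4 + 5*i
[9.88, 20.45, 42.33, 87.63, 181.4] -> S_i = 9.88*2.07^i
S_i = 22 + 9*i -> [22, 31, 40, 49, 58]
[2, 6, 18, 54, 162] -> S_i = 2*3^i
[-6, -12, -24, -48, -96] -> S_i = -6*2^i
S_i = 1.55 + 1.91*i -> [1.55, 3.46, 5.37, 7.28, 9.19]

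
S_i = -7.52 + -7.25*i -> [-7.52, -14.77, -22.02, -29.27, -36.52]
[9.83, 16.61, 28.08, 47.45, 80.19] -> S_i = 9.83*1.69^i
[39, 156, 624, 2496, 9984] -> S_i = 39*4^i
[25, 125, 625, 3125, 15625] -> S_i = 25*5^i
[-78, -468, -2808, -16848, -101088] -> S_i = -78*6^i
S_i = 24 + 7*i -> [24, 31, 38, 45, 52]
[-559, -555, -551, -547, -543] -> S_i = -559 + 4*i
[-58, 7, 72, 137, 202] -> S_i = -58 + 65*i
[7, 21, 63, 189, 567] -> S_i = 7*3^i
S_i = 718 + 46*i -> [718, 764, 810, 856, 902]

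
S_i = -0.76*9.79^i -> [-0.76, -7.44, -72.84, -713.12, -6981.43]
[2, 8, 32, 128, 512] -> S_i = 2*4^i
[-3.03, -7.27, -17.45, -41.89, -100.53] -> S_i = -3.03*2.40^i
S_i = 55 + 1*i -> [55, 56, 57, 58, 59]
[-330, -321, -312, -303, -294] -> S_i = -330 + 9*i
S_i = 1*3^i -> [1, 3, 9, 27, 81]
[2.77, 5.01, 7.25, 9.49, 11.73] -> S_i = 2.77 + 2.24*i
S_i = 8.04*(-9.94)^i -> [8.04, -79.92, 794.38, -7896.15, 78487.7]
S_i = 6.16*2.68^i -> [6.16, 16.51, 44.24, 118.57, 317.78]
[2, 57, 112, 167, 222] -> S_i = 2 + 55*i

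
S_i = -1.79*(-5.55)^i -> [-1.79, 9.93, -55.14, 306.01, -1698.34]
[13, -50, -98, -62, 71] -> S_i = Random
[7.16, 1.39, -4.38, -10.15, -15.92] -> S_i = 7.16 + -5.77*i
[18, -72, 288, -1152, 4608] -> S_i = 18*-4^i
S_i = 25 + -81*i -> [25, -56, -137, -218, -299]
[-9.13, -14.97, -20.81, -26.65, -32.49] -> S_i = -9.13 + -5.84*i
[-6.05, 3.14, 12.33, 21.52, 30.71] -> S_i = -6.05 + 9.19*i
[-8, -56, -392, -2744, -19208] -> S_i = -8*7^i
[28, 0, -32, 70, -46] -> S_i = Random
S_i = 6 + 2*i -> [6, 8, 10, 12, 14]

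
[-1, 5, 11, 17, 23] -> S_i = -1 + 6*i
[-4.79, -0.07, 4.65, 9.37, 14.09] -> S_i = -4.79 + 4.72*i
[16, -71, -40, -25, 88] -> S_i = Random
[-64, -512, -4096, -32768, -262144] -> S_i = -64*8^i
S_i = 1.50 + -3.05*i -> [1.5, -1.55, -4.6, -7.65, -10.7]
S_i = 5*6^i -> [5, 30, 180, 1080, 6480]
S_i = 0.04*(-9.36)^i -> [0.04, -0.37, 3.5, -32.8, 307.02]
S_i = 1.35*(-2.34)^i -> [1.35, -3.16, 7.39, -17.3, 40.48]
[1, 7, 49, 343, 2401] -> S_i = 1*7^i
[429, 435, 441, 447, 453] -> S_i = 429 + 6*i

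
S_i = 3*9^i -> [3, 27, 243, 2187, 19683]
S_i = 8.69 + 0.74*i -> [8.69, 9.43, 10.17, 10.91, 11.65]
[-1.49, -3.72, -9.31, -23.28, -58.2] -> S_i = -1.49*2.50^i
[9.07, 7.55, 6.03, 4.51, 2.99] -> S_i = 9.07 + -1.52*i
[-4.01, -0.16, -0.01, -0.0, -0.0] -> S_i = -4.01*0.04^i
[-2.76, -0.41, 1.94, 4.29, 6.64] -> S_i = -2.76 + 2.35*i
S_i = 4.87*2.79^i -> [4.87, 13.59, 37.91, 105.76, 295.08]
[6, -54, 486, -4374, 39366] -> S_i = 6*-9^i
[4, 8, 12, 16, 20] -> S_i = 4 + 4*i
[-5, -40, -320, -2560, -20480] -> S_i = -5*8^i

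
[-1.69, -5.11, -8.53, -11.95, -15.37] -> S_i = -1.69 + -3.42*i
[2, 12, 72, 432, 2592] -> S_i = 2*6^i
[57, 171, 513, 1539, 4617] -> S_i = 57*3^i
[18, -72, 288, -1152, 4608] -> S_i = 18*-4^i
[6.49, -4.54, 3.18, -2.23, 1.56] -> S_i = 6.49*(-0.70)^i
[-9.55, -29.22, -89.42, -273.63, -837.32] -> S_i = -9.55*3.06^i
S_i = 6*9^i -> [6, 54, 486, 4374, 39366]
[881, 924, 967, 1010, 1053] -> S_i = 881 + 43*i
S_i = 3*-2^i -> [3, -6, 12, -24, 48]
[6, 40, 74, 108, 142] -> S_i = 6 + 34*i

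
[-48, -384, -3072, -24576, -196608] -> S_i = -48*8^i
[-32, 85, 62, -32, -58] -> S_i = Random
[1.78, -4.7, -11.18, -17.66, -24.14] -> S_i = 1.78 + -6.48*i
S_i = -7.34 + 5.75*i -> [-7.34, -1.59, 4.16, 9.91, 15.66]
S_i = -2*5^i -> [-2, -10, -50, -250, -1250]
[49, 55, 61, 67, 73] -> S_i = 49 + 6*i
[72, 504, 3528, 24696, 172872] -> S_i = 72*7^i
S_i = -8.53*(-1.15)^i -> [-8.53, 9.81, -11.28, 12.97, -14.92]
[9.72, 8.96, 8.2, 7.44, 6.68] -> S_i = 9.72 + -0.76*i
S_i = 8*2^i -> [8, 16, 32, 64, 128]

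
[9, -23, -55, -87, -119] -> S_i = 9 + -32*i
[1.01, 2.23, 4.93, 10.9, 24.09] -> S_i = 1.01*2.21^i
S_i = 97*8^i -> [97, 776, 6208, 49664, 397312]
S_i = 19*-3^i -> [19, -57, 171, -513, 1539]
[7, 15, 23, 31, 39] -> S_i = 7 + 8*i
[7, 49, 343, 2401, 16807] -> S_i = 7*7^i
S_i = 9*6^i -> [9, 54, 324, 1944, 11664]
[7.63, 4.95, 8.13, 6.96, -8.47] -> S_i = Random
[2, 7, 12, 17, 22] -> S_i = 2 + 5*i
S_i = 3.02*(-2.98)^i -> [3.02, -9.0, 26.82, -79.92, 238.16]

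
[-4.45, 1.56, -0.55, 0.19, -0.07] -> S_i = -4.45*(-0.35)^i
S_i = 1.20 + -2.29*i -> [1.2, -1.09, -3.38, -5.67, -7.96]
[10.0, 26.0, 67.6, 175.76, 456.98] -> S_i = 10.00*2.60^i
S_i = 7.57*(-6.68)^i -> [7.57, -50.57, 337.79, -2256.45, 15073.07]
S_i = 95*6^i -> [95, 570, 3420, 20520, 123120]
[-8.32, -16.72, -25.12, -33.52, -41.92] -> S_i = -8.32 + -8.40*i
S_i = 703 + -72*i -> [703, 631, 559, 487, 415]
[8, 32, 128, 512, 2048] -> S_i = 8*4^i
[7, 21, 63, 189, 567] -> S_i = 7*3^i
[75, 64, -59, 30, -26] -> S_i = Random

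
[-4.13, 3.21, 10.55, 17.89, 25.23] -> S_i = -4.13 + 7.34*i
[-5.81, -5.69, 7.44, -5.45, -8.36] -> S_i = Random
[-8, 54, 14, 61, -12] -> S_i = Random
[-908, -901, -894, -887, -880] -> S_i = -908 + 7*i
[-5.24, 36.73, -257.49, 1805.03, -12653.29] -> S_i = -5.24*(-7.01)^i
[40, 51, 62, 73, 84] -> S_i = 40 + 11*i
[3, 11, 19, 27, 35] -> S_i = 3 + 8*i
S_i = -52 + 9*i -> [-52, -43, -34, -25, -16]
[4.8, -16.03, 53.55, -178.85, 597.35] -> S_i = 4.80*(-3.34)^i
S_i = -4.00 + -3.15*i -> [-4.0, -7.15, -10.3, -13.45, -16.6]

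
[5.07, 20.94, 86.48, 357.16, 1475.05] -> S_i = 5.07*4.13^i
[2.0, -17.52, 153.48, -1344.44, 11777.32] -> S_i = 2.00*(-8.76)^i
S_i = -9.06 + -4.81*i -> [-9.06, -13.87, -18.68, -23.49, -28.3]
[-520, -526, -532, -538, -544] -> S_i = -520 + -6*i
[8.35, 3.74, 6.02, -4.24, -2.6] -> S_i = Random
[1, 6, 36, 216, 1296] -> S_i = 1*6^i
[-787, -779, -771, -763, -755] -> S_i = -787 + 8*i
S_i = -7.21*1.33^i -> [-7.21, -9.59, -12.75, -16.96, -22.56]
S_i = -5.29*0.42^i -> [-5.29, -2.22, -0.93, -0.39, -0.16]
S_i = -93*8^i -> [-93, -744, -5952, -47616, -380928]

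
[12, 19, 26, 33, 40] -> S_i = 12 + 7*i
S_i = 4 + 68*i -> [4, 72, 140, 208, 276]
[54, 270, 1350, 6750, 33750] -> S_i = 54*5^i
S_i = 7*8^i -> [7, 56, 448, 3584, 28672]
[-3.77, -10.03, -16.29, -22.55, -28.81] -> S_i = -3.77 + -6.26*i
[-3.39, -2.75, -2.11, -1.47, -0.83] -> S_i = -3.39 + 0.64*i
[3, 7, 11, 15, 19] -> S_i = 3 + 4*i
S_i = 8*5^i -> [8, 40, 200, 1000, 5000]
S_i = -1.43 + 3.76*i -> [-1.43, 2.33, 6.09, 9.85, 13.61]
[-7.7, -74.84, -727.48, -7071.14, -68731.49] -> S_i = -7.70*9.72^i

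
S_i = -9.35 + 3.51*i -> [-9.35, -5.84, -2.33, 1.18, 4.69]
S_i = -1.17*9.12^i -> [-1.17, -10.67, -97.31, -887.5, -8094.04]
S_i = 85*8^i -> [85, 680, 5440, 43520, 348160]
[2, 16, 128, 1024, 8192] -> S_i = 2*8^i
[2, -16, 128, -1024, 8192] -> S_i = 2*-8^i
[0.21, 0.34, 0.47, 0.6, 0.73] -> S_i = 0.21 + 0.13*i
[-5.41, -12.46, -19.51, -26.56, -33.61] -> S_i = -5.41 + -7.05*i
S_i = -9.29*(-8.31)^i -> [-9.29, 77.2, -641.53, 5331.12, -44301.64]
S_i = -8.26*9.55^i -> [-8.26, -78.88, -753.33, -7194.33, -68705.82]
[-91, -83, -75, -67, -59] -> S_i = -91 + 8*i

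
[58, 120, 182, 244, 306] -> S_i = 58 + 62*i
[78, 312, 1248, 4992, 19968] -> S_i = 78*4^i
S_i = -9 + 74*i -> [-9, 65, 139, 213, 287]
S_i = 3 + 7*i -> [3, 10, 17, 24, 31]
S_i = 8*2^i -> [8, 16, 32, 64, 128]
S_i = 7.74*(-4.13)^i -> [7.74, -31.97, 132.02, -545.24, 2251.86]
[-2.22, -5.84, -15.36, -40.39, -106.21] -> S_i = -2.22*2.63^i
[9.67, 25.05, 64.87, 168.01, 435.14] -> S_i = 9.67*2.59^i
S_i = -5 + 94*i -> [-5, 89, 183, 277, 371]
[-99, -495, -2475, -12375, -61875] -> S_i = -99*5^i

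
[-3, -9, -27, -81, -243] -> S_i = -3*3^i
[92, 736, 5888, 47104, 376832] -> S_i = 92*8^i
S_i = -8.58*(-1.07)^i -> [-8.58, 9.18, -9.82, 10.51, -11.25]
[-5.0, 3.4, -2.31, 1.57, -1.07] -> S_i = -5.00*(-0.68)^i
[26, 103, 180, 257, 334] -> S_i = 26 + 77*i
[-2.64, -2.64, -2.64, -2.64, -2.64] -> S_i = -2.64*1.00^i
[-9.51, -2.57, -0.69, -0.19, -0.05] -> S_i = -9.51*0.27^i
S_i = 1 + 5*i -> [1, 6, 11, 16, 21]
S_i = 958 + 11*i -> [958, 969, 980, 991, 1002]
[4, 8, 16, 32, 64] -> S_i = 4*2^i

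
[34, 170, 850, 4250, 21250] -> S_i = 34*5^i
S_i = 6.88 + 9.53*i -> [6.88, 16.41, 25.94, 35.47, 45.0]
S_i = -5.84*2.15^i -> [-5.84, -12.56, -27.0, -58.04, -124.79]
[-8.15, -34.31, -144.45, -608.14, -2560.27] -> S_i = -8.15*4.21^i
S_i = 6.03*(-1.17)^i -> [6.03, -7.06, 8.25, -9.66, 11.3]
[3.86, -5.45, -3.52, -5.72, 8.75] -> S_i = Random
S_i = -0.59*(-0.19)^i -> [-0.59, 0.11, -0.02, 0.0, -0.0]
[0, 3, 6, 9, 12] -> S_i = 0 + 3*i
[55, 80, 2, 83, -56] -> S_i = Random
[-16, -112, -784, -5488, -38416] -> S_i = -16*7^i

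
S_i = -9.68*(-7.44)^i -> [-9.68, 72.02, -535.82, 3986.52, -29659.72]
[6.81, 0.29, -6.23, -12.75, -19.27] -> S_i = 6.81 + -6.52*i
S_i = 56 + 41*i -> [56, 97, 138, 179, 220]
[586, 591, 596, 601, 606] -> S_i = 586 + 5*i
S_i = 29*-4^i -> [29, -116, 464, -1856, 7424]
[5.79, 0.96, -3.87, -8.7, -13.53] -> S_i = 5.79 + -4.83*i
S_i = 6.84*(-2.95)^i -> [6.84, -20.18, 59.53, -175.6, 518.02]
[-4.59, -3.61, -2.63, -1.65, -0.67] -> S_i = -4.59 + 0.98*i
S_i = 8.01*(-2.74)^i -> [8.01, -21.95, 60.14, -164.77, 451.48]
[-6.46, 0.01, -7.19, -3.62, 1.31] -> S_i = Random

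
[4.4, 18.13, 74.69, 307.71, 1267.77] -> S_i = 4.40*4.12^i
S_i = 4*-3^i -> [4, -12, 36, -108, 324]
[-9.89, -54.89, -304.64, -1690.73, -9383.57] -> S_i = -9.89*5.55^i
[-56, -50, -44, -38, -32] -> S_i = -56 + 6*i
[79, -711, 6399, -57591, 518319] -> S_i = 79*-9^i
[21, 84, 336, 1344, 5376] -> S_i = 21*4^i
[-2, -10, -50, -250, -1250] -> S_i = -2*5^i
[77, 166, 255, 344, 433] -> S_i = 77 + 89*i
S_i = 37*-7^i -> [37, -259, 1813, -12691, 88837]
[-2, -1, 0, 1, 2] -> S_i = -2 + 1*i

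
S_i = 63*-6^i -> [63, -378, 2268, -13608, 81648]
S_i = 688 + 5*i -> [688, 693, 698, 703, 708]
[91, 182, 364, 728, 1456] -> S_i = 91*2^i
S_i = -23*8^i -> [-23, -184, -1472, -11776, -94208]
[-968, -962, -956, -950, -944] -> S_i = -968 + 6*i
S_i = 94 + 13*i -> [94, 107, 120, 133, 146]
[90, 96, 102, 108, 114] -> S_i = 90 + 6*i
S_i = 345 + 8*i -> [345, 353, 361, 369, 377]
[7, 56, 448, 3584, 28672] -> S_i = 7*8^i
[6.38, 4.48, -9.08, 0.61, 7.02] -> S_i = Random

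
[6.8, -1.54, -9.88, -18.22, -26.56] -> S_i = 6.80 + -8.34*i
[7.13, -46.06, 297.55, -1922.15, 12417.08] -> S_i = 7.13*(-6.46)^i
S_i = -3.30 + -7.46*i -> [-3.3, -10.76, -18.22, -25.68, -33.14]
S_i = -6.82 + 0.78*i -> [-6.82, -6.04, -5.26, -4.48, -3.7]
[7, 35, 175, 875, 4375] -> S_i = 7*5^i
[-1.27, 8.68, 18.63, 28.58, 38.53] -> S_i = -1.27 + 9.95*i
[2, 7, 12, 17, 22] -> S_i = 2 + 5*i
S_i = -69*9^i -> [-69, -621, -5589, -50301, -452709]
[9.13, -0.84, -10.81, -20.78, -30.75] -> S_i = 9.13 + -9.97*i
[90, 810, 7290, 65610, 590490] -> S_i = 90*9^i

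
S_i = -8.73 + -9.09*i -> [-8.73, -17.82, -26.91, -36.0, -45.09]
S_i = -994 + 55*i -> [-994, -939, -884, -829, -774]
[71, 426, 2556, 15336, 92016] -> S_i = 71*6^i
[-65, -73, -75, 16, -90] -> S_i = Random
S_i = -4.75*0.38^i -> [-4.75, -1.8, -0.69, -0.26, -0.1]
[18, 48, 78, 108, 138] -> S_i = 18 + 30*i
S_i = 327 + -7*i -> [327, 320, 313, 306, 299]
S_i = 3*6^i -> [3, 18, 108, 648, 3888]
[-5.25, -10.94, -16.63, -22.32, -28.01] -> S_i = -5.25 + -5.69*i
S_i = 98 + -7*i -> [98, 91, 84, 77, 70]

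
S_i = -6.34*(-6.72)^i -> [-6.34, 42.6, -286.3, 1923.96, -12929.04]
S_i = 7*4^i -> [7, 28, 112, 448, 1792]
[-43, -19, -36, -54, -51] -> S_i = Random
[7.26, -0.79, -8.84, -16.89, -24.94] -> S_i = 7.26 + -8.05*i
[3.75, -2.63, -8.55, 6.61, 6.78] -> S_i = Random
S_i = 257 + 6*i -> [257, 263, 269, 275, 281]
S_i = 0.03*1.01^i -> [0.03, 0.03, 0.03, 0.03, 0.03]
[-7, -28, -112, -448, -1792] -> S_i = -7*4^i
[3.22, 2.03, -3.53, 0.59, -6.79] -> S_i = Random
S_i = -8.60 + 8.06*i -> [-8.6, -0.54, 7.52, 15.58, 23.64]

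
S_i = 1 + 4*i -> [1, 5, 9, 13, 17]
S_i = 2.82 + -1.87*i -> [2.82, 0.95, -0.92, -2.79, -4.66]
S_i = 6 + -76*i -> [6, -70, -146, -222, -298]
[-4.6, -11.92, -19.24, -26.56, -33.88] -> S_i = -4.60 + -7.32*i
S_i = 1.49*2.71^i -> [1.49, 4.04, 10.94, 29.65, 80.36]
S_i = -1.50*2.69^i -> [-1.5, -4.04, -10.85, -29.2, -78.54]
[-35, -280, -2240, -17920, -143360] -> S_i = -35*8^i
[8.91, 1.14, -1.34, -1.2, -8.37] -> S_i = Random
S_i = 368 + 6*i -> [368, 374, 380, 386, 392]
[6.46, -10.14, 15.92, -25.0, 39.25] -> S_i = 6.46*(-1.57)^i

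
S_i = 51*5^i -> [51, 255, 1275, 6375, 31875]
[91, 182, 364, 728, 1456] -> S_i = 91*2^i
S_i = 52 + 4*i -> [52, 56, 60, 64, 68]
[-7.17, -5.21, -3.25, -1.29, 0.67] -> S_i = -7.17 + 1.96*i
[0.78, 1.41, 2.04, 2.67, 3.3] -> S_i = 0.78 + 0.63*i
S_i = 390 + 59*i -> [390, 449, 508, 567, 626]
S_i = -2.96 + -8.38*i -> [-2.96, -11.34, -19.72, -28.1, -36.48]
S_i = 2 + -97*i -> [2, -95, -192, -289, -386]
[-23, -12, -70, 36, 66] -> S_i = Random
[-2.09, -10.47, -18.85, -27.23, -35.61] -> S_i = -2.09 + -8.38*i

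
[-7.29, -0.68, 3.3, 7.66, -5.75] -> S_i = Random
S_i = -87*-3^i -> [-87, 261, -783, 2349, -7047]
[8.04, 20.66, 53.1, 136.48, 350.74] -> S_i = 8.04*2.57^i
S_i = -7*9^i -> [-7, -63, -567, -5103, -45927]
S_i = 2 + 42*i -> [2, 44, 86, 128, 170]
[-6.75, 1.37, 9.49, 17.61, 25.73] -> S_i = -6.75 + 8.12*i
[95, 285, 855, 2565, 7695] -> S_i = 95*3^i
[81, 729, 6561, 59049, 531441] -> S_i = 81*9^i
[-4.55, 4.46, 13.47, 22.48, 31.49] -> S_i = -4.55 + 9.01*i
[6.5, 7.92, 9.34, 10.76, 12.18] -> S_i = 6.50 + 1.42*i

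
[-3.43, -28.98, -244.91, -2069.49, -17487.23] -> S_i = -3.43*8.45^i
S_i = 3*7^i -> [3, 21, 147, 1029, 7203]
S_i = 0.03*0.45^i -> [0.03, 0.01, 0.01, 0.0, 0.0]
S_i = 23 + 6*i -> [23, 29, 35, 41, 47]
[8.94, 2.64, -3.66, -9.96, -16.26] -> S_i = 8.94 + -6.30*i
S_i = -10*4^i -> [-10, -40, -160, -640, -2560]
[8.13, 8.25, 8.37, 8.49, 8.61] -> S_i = 8.13 + 0.12*i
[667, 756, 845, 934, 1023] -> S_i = 667 + 89*i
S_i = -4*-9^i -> [-4, 36, -324, 2916, -26244]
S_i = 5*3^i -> [5, 15, 45, 135, 405]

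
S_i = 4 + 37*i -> [4, 41, 78, 115, 152]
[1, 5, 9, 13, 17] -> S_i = 1 + 4*i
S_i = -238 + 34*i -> [-238, -204, -170, -136, -102]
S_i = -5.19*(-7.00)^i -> [-5.19, 36.33, -254.31, 1780.17, -12461.19]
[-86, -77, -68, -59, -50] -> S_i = -86 + 9*i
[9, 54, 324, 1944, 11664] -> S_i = 9*6^i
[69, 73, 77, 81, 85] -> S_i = 69 + 4*i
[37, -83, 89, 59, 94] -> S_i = Random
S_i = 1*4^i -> [1, 4, 16, 64, 256]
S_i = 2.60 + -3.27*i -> [2.6, -0.67, -3.94, -7.21, -10.48]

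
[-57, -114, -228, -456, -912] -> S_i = -57*2^i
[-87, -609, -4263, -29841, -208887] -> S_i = -87*7^i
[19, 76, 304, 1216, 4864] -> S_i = 19*4^i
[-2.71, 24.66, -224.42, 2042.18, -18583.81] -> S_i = -2.71*(-9.10)^i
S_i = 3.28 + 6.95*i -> [3.28, 10.23, 17.18, 24.13, 31.08]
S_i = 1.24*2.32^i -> [1.24, 2.88, 6.67, 15.48, 35.92]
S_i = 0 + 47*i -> [0, 47, 94, 141, 188]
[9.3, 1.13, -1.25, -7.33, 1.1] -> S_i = Random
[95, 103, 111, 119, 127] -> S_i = 95 + 8*i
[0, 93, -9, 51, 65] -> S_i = Random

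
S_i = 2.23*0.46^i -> [2.23, 1.03, 0.47, 0.22, 0.1]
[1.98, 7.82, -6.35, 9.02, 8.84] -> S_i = Random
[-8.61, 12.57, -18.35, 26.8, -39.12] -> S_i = -8.61*(-1.46)^i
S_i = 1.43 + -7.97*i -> [1.43, -6.54, -14.51, -22.48, -30.45]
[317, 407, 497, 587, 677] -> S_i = 317 + 90*i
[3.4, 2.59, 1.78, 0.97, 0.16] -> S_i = 3.40 + -0.81*i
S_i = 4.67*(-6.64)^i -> [4.67, -31.01, 205.9, -1367.17, 9077.98]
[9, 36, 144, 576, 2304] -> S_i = 9*4^i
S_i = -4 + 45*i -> [-4, 41, 86, 131, 176]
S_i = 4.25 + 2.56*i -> [4.25, 6.81, 9.37, 11.93, 14.49]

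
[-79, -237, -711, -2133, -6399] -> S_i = -79*3^i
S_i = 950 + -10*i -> [950, 940, 930, 920, 910]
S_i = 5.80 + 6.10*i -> [5.8, 11.9, 18.0, 24.1, 30.2]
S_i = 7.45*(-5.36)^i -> [7.45, -39.93, 214.04, -1147.23, 6149.15]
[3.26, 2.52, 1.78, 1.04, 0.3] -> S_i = 3.26 + -0.74*i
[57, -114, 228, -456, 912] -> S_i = 57*-2^i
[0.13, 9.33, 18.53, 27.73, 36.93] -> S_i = 0.13 + 9.20*i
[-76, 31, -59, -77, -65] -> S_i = Random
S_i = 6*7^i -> [6, 42, 294, 2058, 14406]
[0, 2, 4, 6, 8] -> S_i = 0 + 2*i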